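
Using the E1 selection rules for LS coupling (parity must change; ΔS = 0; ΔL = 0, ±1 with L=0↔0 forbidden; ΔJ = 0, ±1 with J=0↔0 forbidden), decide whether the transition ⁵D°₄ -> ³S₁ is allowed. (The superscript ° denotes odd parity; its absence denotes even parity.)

forbidden

ΔJ = 0, ±1 (not J=0↔0): J: 4 → 1, ΔJ = -3 — fails.
ΔS = 0: S: 2 → 1 — fails.
Parity must change: odd → even — passes.
ΔL = 0, ±1 (not L=0↔0): L: 2 → 0, ΔL = -2 — fails.
Rule(s) violated: ΔS, ΔL, ΔJ.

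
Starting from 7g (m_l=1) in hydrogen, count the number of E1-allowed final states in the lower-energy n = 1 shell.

0

E1 requires l_f ∈ {3, 5}, but neither lies in [0, 0], so no final state is reachable.
Total: 0.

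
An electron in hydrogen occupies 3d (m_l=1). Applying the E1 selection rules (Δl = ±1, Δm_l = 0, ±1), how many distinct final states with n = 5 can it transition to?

E1 requires Δl = ±1, so l_f ∈ {1, 3}; with 0 ≤ l_f ≤ n_f−1 = 4, the allowed l_f values are {1, 3}.
For l_f = 1: m_f ∈ {m_i−1, m_i, m_i+1} ∩ [−1, 1] = {0, 1} → 2 states.
For l_f = 3: m_f ∈ {m_i−1, m_i, m_i+1} ∩ [−3, 3] = {0, 1, 2} → 3 states.
Total: 5.

5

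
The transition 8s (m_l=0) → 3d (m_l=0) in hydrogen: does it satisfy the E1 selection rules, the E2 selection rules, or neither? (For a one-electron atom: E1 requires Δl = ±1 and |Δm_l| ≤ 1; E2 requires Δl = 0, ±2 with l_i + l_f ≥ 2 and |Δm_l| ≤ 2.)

Δl = 2 − 0 = +2; l_i + l_f = 2.
Δm_l = +0.
E1 (Δl = ±1, |Δm_l| ≤ 1): not satisfied.
E2 (Δl = 0,±2, l_i+l_f ≥ 2, |Δm_l| ≤ 2): satisfied.

E2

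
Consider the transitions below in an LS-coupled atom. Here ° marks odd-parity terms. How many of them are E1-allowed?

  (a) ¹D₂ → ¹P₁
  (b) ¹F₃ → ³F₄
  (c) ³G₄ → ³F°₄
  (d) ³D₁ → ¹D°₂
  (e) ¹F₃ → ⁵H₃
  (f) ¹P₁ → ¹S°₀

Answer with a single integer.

2

(a) forbidden (parity fails)
(b) forbidden (parity, ΔS fail)
(c) allowed
(d) forbidden (ΔS fails)
(e) forbidden (parity, ΔS, ΔL fail)
(f) allowed
Total allowed: 2 of 6.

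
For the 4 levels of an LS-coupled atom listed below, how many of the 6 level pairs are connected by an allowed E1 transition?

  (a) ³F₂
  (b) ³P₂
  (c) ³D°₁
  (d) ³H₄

(a)–(b): forbidden (parity, ΔL).
(a)–(c): allowed.
(a)–(d): forbidden (parity, ΔL, ΔJ).
(b)–(c): allowed.
(b)–(d): forbidden (parity, ΔL, ΔJ).
(c)–(d): forbidden (ΔL, ΔJ).
Allowed pairs: 2 of 6.

2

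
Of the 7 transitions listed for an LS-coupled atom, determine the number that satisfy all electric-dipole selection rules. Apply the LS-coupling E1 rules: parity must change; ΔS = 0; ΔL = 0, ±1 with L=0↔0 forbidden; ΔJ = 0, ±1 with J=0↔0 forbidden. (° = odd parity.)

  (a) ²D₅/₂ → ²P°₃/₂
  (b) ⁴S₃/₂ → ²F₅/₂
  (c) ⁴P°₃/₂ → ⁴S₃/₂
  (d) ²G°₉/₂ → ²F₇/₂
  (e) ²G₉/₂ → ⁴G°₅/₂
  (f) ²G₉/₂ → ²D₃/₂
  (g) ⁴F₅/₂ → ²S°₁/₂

3

(a) allowed
(b) forbidden (parity, ΔS, ΔL fail)
(c) allowed
(d) allowed
(e) forbidden (ΔS, ΔJ fail)
(f) forbidden (parity, ΔL, ΔJ fail)
(g) forbidden (ΔS, ΔL, ΔJ fail)
Total allowed: 3 of 7.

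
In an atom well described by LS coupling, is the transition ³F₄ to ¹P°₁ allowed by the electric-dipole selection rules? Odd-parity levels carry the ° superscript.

Reading off the term symbols: S 1→0, L 3→1, J 4→1, parity even→odd.
ΔJ = 0, ±1 (not J=0↔0): J: 4 → 1, ΔJ = -3 — fails.
Parity must change: even → odd — ok.
ΔS = 0: S: 1 → 0 — fails.
ΔL = 0, ±1 (not L=0↔0): L: 3 → 1, ΔL = -2 — fails.
Rule(s) violated: ΔS, ΔL, ΔJ.

forbidden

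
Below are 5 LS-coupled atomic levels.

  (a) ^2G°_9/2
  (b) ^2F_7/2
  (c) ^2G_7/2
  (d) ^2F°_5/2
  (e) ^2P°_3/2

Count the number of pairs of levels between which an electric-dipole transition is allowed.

4

(a)–(b): allowed.
(a)–(c): allowed.
(a)–(d): forbidden (parity, ΔJ).
(a)–(e): forbidden (parity, ΔL, ΔJ).
(b)–(c): forbidden (parity).
(b)–(d): allowed.
(b)–(e): forbidden (ΔL, ΔJ).
(c)–(d): allowed.
(c)–(e): forbidden (ΔL, ΔJ).
(d)–(e): forbidden (parity, ΔL).
Allowed pairs: 4 of 10.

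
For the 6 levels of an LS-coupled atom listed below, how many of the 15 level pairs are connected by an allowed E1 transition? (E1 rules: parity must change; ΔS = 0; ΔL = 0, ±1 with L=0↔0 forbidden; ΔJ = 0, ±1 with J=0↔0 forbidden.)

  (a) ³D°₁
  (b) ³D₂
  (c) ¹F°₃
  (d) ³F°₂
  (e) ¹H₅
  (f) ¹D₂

(a)–(b): allowed.
(a)–(c): forbidden (parity, ΔS, ΔJ).
(a)–(d): forbidden (parity).
(a)–(e): forbidden (ΔS, ΔL, ΔJ).
(a)–(f): forbidden (ΔS).
(b)–(c): forbidden (ΔS).
(b)–(d): allowed.
(b)–(e): forbidden (parity, ΔS, ΔL, ΔJ).
(b)–(f): forbidden (parity, ΔS).
(c)–(d): forbidden (parity, ΔS).
(c)–(e): forbidden (ΔL, ΔJ).
(c)–(f): allowed.
(d)–(e): forbidden (ΔS, ΔL, ΔJ).
(d)–(f): forbidden (ΔS).
(e)–(f): forbidden (parity, ΔL, ΔJ).
Allowed pairs: 3 of 15.

3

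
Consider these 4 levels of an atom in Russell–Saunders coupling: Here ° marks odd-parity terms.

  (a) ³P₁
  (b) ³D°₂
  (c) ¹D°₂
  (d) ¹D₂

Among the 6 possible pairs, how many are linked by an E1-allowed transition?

(a)–(b): allowed.
(a)–(c): forbidden (ΔS).
(a)–(d): forbidden (parity, ΔS).
(b)–(c): forbidden (parity, ΔS).
(b)–(d): forbidden (ΔS).
(c)–(d): allowed.
Allowed pairs: 2 of 6.

2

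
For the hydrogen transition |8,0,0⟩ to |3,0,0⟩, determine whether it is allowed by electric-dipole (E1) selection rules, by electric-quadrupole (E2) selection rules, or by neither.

neither

Δl = 0 − 0 = +0; l_i + l_f = 0.
Δm_l = +0.
E1 (Δl = ±1, |Δm_l| ≤ 1): not satisfied.
E2 (Δl = 0,±2, l_i+l_f ≥ 2, |Δm_l| ≤ 2): not satisfied.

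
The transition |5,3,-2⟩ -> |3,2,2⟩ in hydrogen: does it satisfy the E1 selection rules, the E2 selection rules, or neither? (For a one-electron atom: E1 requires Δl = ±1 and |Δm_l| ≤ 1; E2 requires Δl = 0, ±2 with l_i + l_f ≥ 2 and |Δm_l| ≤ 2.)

neither

Δl = 2 − 3 = -1; l_i + l_f = 5.
Δm_l = +4.
E1 (Δl = ±1, |Δm_l| ≤ 1): not satisfied.
E2 (Δl = 0,±2, l_i+l_f ≥ 2, |Δm_l| ≤ 2): not satisfied.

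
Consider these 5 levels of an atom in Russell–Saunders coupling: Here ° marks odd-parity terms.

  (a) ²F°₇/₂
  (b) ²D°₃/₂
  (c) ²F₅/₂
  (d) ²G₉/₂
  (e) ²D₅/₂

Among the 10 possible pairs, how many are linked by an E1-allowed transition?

5

(a)–(b): forbidden (parity, ΔJ).
(a)–(c): allowed.
(a)–(d): allowed.
(a)–(e): allowed.
(b)–(c): allowed.
(b)–(d): forbidden (ΔL, ΔJ).
(b)–(e): allowed.
(c)–(d): forbidden (parity, ΔJ).
(c)–(e): forbidden (parity).
(d)–(e): forbidden (parity, ΔL, ΔJ).
Allowed pairs: 5 of 10.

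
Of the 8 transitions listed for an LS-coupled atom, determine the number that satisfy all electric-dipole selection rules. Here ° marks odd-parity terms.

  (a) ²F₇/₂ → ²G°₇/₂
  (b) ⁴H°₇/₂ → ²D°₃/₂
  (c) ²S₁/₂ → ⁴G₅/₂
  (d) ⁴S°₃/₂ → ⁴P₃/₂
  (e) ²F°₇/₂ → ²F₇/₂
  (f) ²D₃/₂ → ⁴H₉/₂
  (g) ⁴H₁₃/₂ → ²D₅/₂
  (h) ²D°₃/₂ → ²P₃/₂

4

(a) allowed
(b) forbidden (parity, ΔS, ΔL, ΔJ fail)
(c) forbidden (parity, ΔS, ΔL, ΔJ fail)
(d) allowed
(e) allowed
(f) forbidden (parity, ΔS, ΔL, ΔJ fail)
(g) forbidden (parity, ΔS, ΔL, ΔJ fail)
(h) allowed
Total allowed: 4 of 8.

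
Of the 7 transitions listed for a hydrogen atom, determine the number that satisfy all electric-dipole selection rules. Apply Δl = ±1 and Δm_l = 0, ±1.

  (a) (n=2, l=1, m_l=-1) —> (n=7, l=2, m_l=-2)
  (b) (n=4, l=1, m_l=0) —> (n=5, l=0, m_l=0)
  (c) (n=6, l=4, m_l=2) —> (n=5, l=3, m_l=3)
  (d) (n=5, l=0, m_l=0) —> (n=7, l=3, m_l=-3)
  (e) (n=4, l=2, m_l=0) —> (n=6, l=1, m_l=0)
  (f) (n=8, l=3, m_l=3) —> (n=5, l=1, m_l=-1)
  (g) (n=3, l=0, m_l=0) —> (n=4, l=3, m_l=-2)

4

(a) allowed
(b) allowed
(c) allowed
(d) forbidden — Δl = +3 (E1 requires Δl = ±1); Δm_l = -3 (E1 requires Δm_l = 0, ±1)
(e) allowed
(f) forbidden — Δl = -2 (E1 requires Δl = ±1); Δm_l = -4 (E1 requires Δm_l = 0, ±1)
(g) forbidden — Δl = +3 (E1 requires Δl = ±1); Δm_l = -2 (E1 requires Δm_l = 0, ±1)
Total allowed: 4 of 7.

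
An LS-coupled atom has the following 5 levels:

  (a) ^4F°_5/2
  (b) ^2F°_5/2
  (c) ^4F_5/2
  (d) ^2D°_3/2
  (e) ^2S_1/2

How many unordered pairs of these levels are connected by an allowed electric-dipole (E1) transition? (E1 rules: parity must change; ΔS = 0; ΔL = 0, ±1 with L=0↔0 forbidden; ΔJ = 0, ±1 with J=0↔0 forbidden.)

1

(a)–(b): forbidden (parity, ΔS).
(a)–(c): allowed.
(a)–(d): forbidden (parity, ΔS).
(a)–(e): forbidden (ΔS, ΔL, ΔJ).
(b)–(c): forbidden (ΔS).
(b)–(d): forbidden (parity).
(b)–(e): forbidden (ΔL, ΔJ).
(c)–(d): forbidden (ΔS).
(c)–(e): forbidden (parity, ΔS, ΔL, ΔJ).
(d)–(e): forbidden (ΔL).
Allowed pairs: 1 of 10.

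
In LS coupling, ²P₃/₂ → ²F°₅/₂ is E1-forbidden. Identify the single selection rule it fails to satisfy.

the ΔL = 0, ±1 rule

Parity must change: even → odd — passes.
ΔS = 0: S: 1/2 → 1/2 — passes.
ΔL = 0, ±1 (not L=0↔0): L: 1 → 3, ΔL = +2 — fails.
ΔJ = 0, ±1 (not J=0↔0): J: 3/2 → 5/2, ΔJ = +1 — passes.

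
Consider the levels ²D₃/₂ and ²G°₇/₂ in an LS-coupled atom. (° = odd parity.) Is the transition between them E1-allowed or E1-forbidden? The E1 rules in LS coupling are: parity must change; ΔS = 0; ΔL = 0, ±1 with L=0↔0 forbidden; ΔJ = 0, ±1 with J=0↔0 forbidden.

forbidden

Parity must change: even → odd — satisfied.
ΔS = 0: S: 1/2 → 1/2 — satisfied.
ΔL = 0, ±1 (not L=0↔0): L: 2 → 4, ΔL = +2 — violated.
ΔJ = 0, ±1 (not J=0↔0): J: 3/2 → 7/2, ΔJ = +2 — violated.
Rule(s) violated: ΔL, ΔJ.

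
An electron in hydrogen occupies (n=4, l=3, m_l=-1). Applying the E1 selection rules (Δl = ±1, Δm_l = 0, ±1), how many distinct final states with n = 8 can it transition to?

E1 requires Δl = ±1, so l_f ∈ {2, 4}; with 0 ≤ l_f ≤ n_f−1 = 7, the allowed l_f values are {2, 4}.
For l_f = 2: m_f ∈ {m_i−1, m_i, m_i+1} ∩ [−2, 2] = {-2, -1, 0} → 3 states.
For l_f = 4: m_f ∈ {m_i−1, m_i, m_i+1} ∩ [−4, 4] = {-2, -1, 0} → 3 states.
Total: 6.

6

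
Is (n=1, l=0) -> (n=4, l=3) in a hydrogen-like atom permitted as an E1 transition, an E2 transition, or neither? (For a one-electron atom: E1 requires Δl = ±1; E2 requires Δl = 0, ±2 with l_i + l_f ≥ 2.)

Δl = 3 − 0 = +3; l_i + l_f = 3.
E1 (Δl = ±1): not satisfied.
E2 (Δl = 0,±2, l_i+l_f ≥ 2): not satisfied.

neither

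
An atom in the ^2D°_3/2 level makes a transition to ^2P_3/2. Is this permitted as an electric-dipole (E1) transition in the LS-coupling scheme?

allowed

Reading off the term symbols: S 1/2→1/2, L 2→1, J 3/2→3/2, parity odd→even.
Parity must change: odd → even — ok.
ΔS = 0: S: 1/2 → 1/2 — ok.
ΔL = 0, ±1 (not L=0↔0): L: 2 → 1, ΔL = -1 — ok.
ΔJ = 0, ±1 (not J=0↔0): J: 3/2 → 3/2, ΔJ = +0 — ok.
All four E1 rules are satisfied.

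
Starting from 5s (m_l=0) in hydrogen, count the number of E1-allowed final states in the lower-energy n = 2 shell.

3

E1 requires Δl = ±1, so l_f ∈ {-1, 1}; with 0 ≤ l_f ≤ n_f−1 = 1, the allowed l_f values are {1}.
For l_f = 1: m_f ∈ {m_i−1, m_i, m_i+1} ∩ [−1, 1] = {-1, 0, 1} → 3 states.
Total: 3.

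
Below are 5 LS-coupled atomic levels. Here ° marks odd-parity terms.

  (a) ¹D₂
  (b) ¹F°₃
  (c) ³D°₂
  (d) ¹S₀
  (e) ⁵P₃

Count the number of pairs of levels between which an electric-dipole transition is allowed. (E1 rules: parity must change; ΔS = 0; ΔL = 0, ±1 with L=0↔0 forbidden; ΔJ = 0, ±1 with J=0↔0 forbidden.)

1

(a)–(b): allowed.
(a)–(c): forbidden (ΔS).
(a)–(d): forbidden (parity, ΔL, ΔJ).
(a)–(e): forbidden (parity, ΔS).
(b)–(c): forbidden (parity, ΔS).
(b)–(d): forbidden (ΔL, ΔJ).
(b)–(e): forbidden (ΔS, ΔL).
(c)–(d): forbidden (ΔS, ΔL, ΔJ).
(c)–(e): forbidden (ΔS).
(d)–(e): forbidden (parity, ΔS, ΔJ).
Allowed pairs: 1 of 10.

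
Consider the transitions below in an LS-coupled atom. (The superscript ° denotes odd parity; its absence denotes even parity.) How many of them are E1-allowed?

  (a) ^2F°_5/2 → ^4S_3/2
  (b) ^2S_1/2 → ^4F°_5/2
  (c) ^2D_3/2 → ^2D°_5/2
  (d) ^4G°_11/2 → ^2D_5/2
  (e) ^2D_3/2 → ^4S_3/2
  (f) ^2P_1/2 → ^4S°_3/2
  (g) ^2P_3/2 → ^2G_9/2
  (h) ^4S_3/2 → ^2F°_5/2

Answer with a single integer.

(a) forbidden (ΔS, ΔL fail)
(b) forbidden (ΔS, ΔL, ΔJ fail)
(c) allowed
(d) forbidden (ΔS, ΔL, ΔJ fail)
(e) forbidden (parity, ΔS, ΔL fail)
(f) forbidden (ΔS fails)
(g) forbidden (parity, ΔL, ΔJ fail)
(h) forbidden (ΔS, ΔL fail)
Total allowed: 1 of 8.

1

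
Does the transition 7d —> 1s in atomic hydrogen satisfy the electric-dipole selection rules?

Δl = 0 − 2 = -2; the E1 rule Δl = ±1 is violated.
The transition is electric-dipole forbidden.

forbidden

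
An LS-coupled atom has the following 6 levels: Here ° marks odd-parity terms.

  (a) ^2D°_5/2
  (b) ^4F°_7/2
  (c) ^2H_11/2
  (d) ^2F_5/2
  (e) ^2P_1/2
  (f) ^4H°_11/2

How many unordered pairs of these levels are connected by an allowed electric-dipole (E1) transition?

(a)–(b): forbidden (parity, ΔS).
(a)–(c): forbidden (ΔL, ΔJ).
(a)–(d): allowed.
(a)–(e): forbidden (ΔJ).
(a)–(f): forbidden (parity, ΔS, ΔL, ΔJ).
(b)–(c): forbidden (ΔS, ΔL, ΔJ).
(b)–(d): forbidden (ΔS).
(b)–(e): forbidden (ΔS, ΔL, ΔJ).
(b)–(f): forbidden (parity, ΔL, ΔJ).
(c)–(d): forbidden (parity, ΔL, ΔJ).
(c)–(e): forbidden (parity, ΔL, ΔJ).
(c)–(f): forbidden (ΔS).
(d)–(e): forbidden (parity, ΔL, ΔJ).
(d)–(f): forbidden (ΔS, ΔL, ΔJ).
(e)–(f): forbidden (ΔS, ΔL, ΔJ).
Allowed pairs: 1 of 15.

1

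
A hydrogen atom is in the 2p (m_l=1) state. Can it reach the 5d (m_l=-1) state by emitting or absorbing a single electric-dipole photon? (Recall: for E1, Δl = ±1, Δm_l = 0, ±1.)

l: 1 → 2 (Δl = +1). Δl = ±1 passes.
Δm_l = -1 − (1) = -2. E1 requires Δm_l = 0, ±1: fails.
The transition is electric-dipole forbidden.

forbidden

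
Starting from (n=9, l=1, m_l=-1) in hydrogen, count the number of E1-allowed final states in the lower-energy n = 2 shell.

1

E1 requires Δl = ±1, so l_f ∈ {0, 2}; with 0 ≤ l_f ≤ n_f−1 = 1, the allowed l_f values are {0}.
For l_f = 0: m_f ∈ {m_i−1, m_i, m_i+1} ∩ [−0, 0] = {0} → 1 state.
Total: 1.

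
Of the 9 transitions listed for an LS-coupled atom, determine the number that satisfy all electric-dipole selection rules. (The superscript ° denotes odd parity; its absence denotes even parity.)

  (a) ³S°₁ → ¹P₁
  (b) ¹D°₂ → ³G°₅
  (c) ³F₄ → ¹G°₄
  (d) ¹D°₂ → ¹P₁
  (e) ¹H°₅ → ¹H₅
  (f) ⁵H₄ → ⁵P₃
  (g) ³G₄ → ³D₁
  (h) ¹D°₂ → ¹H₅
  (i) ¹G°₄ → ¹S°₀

(a) forbidden (ΔS fails)
(b) forbidden (parity, ΔS, ΔL, ΔJ fail)
(c) forbidden (ΔS fails)
(d) allowed
(e) allowed
(f) forbidden (parity, ΔL fail)
(g) forbidden (parity, ΔL, ΔJ fail)
(h) forbidden (ΔL, ΔJ fail)
(i) forbidden (parity, ΔL, ΔJ fail)
Total allowed: 2 of 9.

2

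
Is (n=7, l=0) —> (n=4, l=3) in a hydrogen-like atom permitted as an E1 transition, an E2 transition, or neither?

neither

Δl = 3 − 0 = +3; l_i + l_f = 3.
E1 (Δl = ±1): not satisfied.
E2 (Δl = 0,±2, l_i+l_f ≥ 2): not satisfied.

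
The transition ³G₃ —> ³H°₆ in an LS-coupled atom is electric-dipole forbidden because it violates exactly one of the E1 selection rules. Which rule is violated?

the ΔJ = 0, ±1 rule

ΔJ = 0, ±1 (not J=0↔0): J: 3 → 6, ΔJ = +3 — fails.
ΔL = 0, ±1 (not L=0↔0): L: 4 → 5, ΔL = +1 — passes.
Parity must change: even → odd — passes.
ΔS = 0: S: 1 → 1 — passes.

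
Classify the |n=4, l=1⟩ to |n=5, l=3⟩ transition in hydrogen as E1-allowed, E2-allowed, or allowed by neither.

Δl = 3 − 1 = +2; l_i + l_f = 4.
E1 (Δl = ±1): not satisfied.
E2 (Δl = 0,±2, l_i+l_f ≥ 2): satisfied.

E2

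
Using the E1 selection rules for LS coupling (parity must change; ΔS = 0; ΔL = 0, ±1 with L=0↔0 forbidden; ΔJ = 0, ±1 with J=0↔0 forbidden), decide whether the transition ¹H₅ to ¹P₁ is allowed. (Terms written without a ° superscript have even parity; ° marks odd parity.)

forbidden

Parity must change: even → even — fails.
ΔS = 0: S: 0 → 0 — ok.
ΔL = 0, ±1 (not L=0↔0): L: 5 → 1, ΔL = -4 — fails.
ΔJ = 0, ±1 (not J=0↔0): J: 5 → 1, ΔJ = -4 — fails.
Rule(s) violated: parity, ΔL, ΔJ.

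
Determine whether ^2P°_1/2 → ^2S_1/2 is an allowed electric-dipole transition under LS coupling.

Reading off the term symbols: S 1/2→1/2, L 1→0, J 1/2→1/2, parity odd→even.
Parity must change: odd → even — ok.
ΔS = 0: S: 1/2 → 1/2 — ok.
ΔL = 0, ±1 (not L=0↔0): L: 1 → 0, ΔL = -1 — ok.
ΔJ = 0, ±1 (not J=0↔0): J: 1/2 → 1/2, ΔJ = +0 — ok.
All four E1 rules are satisfied.

allowed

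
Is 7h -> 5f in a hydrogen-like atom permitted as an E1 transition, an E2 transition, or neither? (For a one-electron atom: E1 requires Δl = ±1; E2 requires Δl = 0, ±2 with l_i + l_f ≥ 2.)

E2

Δl = 3 − 5 = -2; l_i + l_f = 8.
E1 (Δl = ±1): not satisfied.
E2 (Δl = 0,±2, l_i+l_f ≥ 2): satisfied.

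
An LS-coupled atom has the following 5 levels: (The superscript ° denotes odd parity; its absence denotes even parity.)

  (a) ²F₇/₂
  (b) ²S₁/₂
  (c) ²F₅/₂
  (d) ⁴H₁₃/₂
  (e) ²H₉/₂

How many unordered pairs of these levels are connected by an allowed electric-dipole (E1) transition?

0

(a)–(b): forbidden (parity, ΔL, ΔJ).
(a)–(c): forbidden (parity).
(a)–(d): forbidden (parity, ΔS, ΔL, ΔJ).
(a)–(e): forbidden (parity, ΔL).
(b)–(c): forbidden (parity, ΔL, ΔJ).
(b)–(d): forbidden (parity, ΔS, ΔL, ΔJ).
(b)–(e): forbidden (parity, ΔL, ΔJ).
(c)–(d): forbidden (parity, ΔS, ΔL, ΔJ).
(c)–(e): forbidden (parity, ΔL, ΔJ).
(d)–(e): forbidden (parity, ΔS, ΔJ).
Allowed pairs: 0 of 10.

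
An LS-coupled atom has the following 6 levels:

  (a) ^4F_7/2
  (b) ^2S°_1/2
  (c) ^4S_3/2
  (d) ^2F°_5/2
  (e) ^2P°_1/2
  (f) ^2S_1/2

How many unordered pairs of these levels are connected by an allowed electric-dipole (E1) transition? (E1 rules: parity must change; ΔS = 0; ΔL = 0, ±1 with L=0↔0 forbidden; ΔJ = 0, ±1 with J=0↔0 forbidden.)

(a)–(b): forbidden (ΔS, ΔL, ΔJ).
(a)–(c): forbidden (parity, ΔL, ΔJ).
(a)–(d): forbidden (ΔS).
(a)–(e): forbidden (ΔS, ΔL, ΔJ).
(a)–(f): forbidden (parity, ΔS, ΔL, ΔJ).
(b)–(c): forbidden (ΔS, ΔL).
(b)–(d): forbidden (parity, ΔL, ΔJ).
(b)–(e): forbidden (parity).
(b)–(f): forbidden (ΔL).
(c)–(d): forbidden (ΔS, ΔL).
(c)–(e): forbidden (ΔS).
(c)–(f): forbidden (parity, ΔS, ΔL).
(d)–(e): forbidden (parity, ΔL, ΔJ).
(d)–(f): forbidden (ΔL, ΔJ).
(e)–(f): allowed.
Allowed pairs: 1 of 15.

1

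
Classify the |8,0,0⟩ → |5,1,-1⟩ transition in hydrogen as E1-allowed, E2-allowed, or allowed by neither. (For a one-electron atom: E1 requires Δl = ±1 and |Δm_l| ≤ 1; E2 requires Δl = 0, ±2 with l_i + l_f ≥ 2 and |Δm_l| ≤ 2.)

E1

Δl = 1 − 0 = +1; l_i + l_f = 1.
Δm_l = -1.
E1 (Δl = ±1, |Δm_l| ≤ 1): satisfied.
E2 (Δl = 0,±2, l_i+l_f ≥ 2, |Δm_l| ≤ 2): not satisfied.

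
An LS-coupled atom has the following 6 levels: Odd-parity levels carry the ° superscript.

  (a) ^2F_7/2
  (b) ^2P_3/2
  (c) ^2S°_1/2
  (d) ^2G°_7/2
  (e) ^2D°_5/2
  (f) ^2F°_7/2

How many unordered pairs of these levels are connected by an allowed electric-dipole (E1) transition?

5

(a)–(b): forbidden (parity, ΔL, ΔJ).
(a)–(c): forbidden (ΔL, ΔJ).
(a)–(d): allowed.
(a)–(e): allowed.
(a)–(f): allowed.
(b)–(c): allowed.
(b)–(d): forbidden (ΔL, ΔJ).
(b)–(e): allowed.
(b)–(f): forbidden (ΔL, ΔJ).
(c)–(d): forbidden (parity, ΔL, ΔJ).
(c)–(e): forbidden (parity, ΔL, ΔJ).
(c)–(f): forbidden (parity, ΔL, ΔJ).
(d)–(e): forbidden (parity, ΔL).
(d)–(f): forbidden (parity).
(e)–(f): forbidden (parity).
Allowed pairs: 5 of 15.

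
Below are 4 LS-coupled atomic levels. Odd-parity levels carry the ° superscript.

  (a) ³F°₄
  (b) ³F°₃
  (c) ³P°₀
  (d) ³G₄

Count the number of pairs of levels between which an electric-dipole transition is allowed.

2

(a)–(b): forbidden (parity).
(a)–(c): forbidden (parity, ΔL, ΔJ).
(a)–(d): allowed.
(b)–(c): forbidden (parity, ΔL, ΔJ).
(b)–(d): allowed.
(c)–(d): forbidden (ΔL, ΔJ).
Allowed pairs: 2 of 6.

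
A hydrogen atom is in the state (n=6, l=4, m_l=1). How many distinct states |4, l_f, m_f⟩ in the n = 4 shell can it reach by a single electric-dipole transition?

E1 requires Δl = ±1, so l_f ∈ {3, 5}; with 0 ≤ l_f ≤ n_f−1 = 3, the allowed l_f values are {3}.
For l_f = 3: m_f ∈ {m_i−1, m_i, m_i+1} ∩ [−3, 3] = {0, 1, 2} → 3 states.
Total: 3.

3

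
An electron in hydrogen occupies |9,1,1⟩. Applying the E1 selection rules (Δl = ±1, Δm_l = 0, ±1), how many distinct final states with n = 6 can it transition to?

4

E1 requires Δl = ±1, so l_f ∈ {0, 2}; with 0 ≤ l_f ≤ n_f−1 = 5, the allowed l_f values are {0, 2}.
For l_f = 0: m_f ∈ {m_i−1, m_i, m_i+1} ∩ [−0, 0] = {0} → 1 state.
For l_f = 2: m_f ∈ {m_i−1, m_i, m_i+1} ∩ [−2, 2] = {0, 1, 2} → 3 states.
Total: 4.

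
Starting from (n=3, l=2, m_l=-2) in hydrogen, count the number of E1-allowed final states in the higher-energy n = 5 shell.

4

E1 requires Δl = ±1, so l_f ∈ {1, 3}; with 0 ≤ l_f ≤ n_f−1 = 4, the allowed l_f values are {1, 3}.
For l_f = 1: m_f ∈ {m_i−1, m_i, m_i+1} ∩ [−1, 1] = {-1} → 1 state.
For l_f = 3: m_f ∈ {m_i−1, m_i, m_i+1} ∩ [−3, 3] = {-3, -2, -1} → 3 states.
Total: 4.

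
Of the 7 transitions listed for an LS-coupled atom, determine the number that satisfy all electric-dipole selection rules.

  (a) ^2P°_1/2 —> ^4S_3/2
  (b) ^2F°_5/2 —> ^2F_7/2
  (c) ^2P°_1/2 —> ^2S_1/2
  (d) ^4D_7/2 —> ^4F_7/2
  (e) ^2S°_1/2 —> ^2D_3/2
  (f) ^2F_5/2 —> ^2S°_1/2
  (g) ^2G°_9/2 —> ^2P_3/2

2

(a) forbidden (ΔS fails)
(b) allowed
(c) allowed
(d) forbidden (parity fails)
(e) forbidden (ΔL fails)
(f) forbidden (ΔL, ΔJ fail)
(g) forbidden (ΔL, ΔJ fail)
Total allowed: 2 of 7.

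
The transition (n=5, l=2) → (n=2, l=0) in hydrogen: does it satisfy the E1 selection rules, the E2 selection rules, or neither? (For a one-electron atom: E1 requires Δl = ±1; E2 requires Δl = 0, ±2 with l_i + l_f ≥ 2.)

Δl = 0 − 2 = -2; l_i + l_f = 2.
E1 (Δl = ±1): not satisfied.
E2 (Δl = 0,±2, l_i+l_f ≥ 2): satisfied.

E2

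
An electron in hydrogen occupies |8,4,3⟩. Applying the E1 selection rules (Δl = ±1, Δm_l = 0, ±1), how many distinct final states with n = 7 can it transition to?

E1 requires Δl = ±1, so l_f ∈ {3, 5}; with 0 ≤ l_f ≤ n_f−1 = 6, the allowed l_f values are {3, 5}.
For l_f = 3: m_f ∈ {m_i−1, m_i, m_i+1} ∩ [−3, 3] = {2, 3} → 2 states.
For l_f = 5: m_f ∈ {m_i−1, m_i, m_i+1} ∩ [−5, 5] = {2, 3, 4} → 3 states.
Total: 5.

5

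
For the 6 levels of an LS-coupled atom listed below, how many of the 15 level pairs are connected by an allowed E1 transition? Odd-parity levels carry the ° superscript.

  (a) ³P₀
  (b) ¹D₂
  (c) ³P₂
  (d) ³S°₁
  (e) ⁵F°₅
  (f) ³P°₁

(a)–(b): forbidden (parity, ΔS, ΔJ).
(a)–(c): forbidden (parity, ΔJ).
(a)–(d): allowed.
(a)–(e): forbidden (ΔS, ΔL, ΔJ).
(a)–(f): allowed.
(b)–(c): forbidden (parity, ΔS).
(b)–(d): forbidden (ΔS, ΔL).
(b)–(e): forbidden (ΔS, ΔJ).
(b)–(f): forbidden (ΔS).
(c)–(d): allowed.
(c)–(e): forbidden (ΔS, ΔL, ΔJ).
(c)–(f): allowed.
(d)–(e): forbidden (parity, ΔS, ΔL, ΔJ).
(d)–(f): forbidden (parity).
(e)–(f): forbidden (parity, ΔS, ΔL, ΔJ).
Allowed pairs: 4 of 15.

4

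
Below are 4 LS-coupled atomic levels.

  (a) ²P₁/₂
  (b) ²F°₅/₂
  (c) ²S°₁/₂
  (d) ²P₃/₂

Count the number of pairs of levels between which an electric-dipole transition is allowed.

(a)–(b): forbidden (ΔL, ΔJ).
(a)–(c): allowed.
(a)–(d): forbidden (parity).
(b)–(c): forbidden (parity, ΔL, ΔJ).
(b)–(d): forbidden (ΔL).
(c)–(d): allowed.
Allowed pairs: 2 of 6.

2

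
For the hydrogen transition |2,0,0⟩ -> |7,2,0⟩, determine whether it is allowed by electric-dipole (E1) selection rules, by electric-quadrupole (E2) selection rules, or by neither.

Δl = 2 − 0 = +2; l_i + l_f = 2.
Δm_l = +0.
E1 (Δl = ±1, |Δm_l| ≤ 1): not satisfied.
E2 (Δl = 0,±2, l_i+l_f ≥ 2, |Δm_l| ≤ 2): satisfied.

E2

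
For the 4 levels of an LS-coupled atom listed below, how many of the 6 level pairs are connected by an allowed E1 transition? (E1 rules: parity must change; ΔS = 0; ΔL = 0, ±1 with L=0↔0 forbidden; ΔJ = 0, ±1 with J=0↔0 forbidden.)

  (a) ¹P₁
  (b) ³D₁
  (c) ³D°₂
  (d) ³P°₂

(a)–(b): forbidden (parity, ΔS).
(a)–(c): forbidden (ΔS).
(a)–(d): forbidden (ΔS).
(b)–(c): allowed.
(b)–(d): allowed.
(c)–(d): forbidden (parity).
Allowed pairs: 2 of 6.

2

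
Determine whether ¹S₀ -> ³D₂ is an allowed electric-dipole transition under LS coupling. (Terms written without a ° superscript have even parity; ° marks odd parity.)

forbidden

Reading off the term symbols: S 0→1, L 0→2, J 0→2, parity even→even.
Parity must change: even → even — violated.
ΔS = 0: S: 0 → 1 — violated.
ΔL = 0, ±1 (not L=0↔0): L: 0 → 2, ΔL = +2 — violated.
ΔJ = 0, ±1 (not J=0↔0): J: 0 → 2, ΔJ = +2 — violated.
Rule(s) violated: parity, ΔS, ΔL, ΔJ.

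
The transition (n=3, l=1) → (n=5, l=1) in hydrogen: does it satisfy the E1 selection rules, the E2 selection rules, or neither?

Δl = 1 − 1 = +0; l_i + l_f = 2.
E1 (Δl = ±1): not satisfied.
E2 (Δl = 0,±2, l_i+l_f ≥ 2): satisfied.

E2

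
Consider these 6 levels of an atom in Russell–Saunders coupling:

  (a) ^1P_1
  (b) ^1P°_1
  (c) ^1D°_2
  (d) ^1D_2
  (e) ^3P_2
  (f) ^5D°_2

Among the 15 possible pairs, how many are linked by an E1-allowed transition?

4

(a)–(b): allowed.
(a)–(c): allowed.
(a)–(d): forbidden (parity).
(a)–(e): forbidden (parity, ΔS).
(a)–(f): forbidden (ΔS).
(b)–(c): forbidden (parity).
(b)–(d): allowed.
(b)–(e): forbidden (ΔS).
(b)–(f): forbidden (parity, ΔS).
(c)–(d): allowed.
(c)–(e): forbidden (ΔS).
(c)–(f): forbidden (parity, ΔS).
(d)–(e): forbidden (parity, ΔS).
(d)–(f): forbidden (ΔS).
(e)–(f): forbidden (ΔS).
Allowed pairs: 4 of 15.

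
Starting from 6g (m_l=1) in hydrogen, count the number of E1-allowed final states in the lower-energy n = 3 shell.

E1 requires l_f ∈ {3, 5}, but neither lies in [0, 2], so no final state is reachable.
Total: 0.

0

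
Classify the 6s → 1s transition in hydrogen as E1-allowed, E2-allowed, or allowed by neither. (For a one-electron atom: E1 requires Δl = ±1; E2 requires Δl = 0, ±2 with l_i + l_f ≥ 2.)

Δl = 0 − 0 = +0; l_i + l_f = 0.
E1 (Δl = ±1): not satisfied.
E2 (Δl = 0,±2, l_i+l_f ≥ 2): not satisfied.

neither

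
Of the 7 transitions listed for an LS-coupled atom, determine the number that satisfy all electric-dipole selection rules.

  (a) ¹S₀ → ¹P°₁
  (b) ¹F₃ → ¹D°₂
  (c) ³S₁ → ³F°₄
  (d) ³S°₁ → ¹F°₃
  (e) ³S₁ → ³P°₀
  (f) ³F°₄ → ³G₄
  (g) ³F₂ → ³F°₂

5

(a) allowed
(b) allowed
(c) forbidden (ΔL, ΔJ fail)
(d) forbidden (parity, ΔS, ΔL, ΔJ fail)
(e) allowed
(f) allowed
(g) allowed
Total allowed: 5 of 7.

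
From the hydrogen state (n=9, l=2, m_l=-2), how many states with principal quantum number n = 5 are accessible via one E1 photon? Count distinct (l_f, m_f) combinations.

E1 requires Δl = ±1, so l_f ∈ {1, 3}; with 0 ≤ l_f ≤ n_f−1 = 4, the allowed l_f values are {1, 3}.
For l_f = 1: m_f ∈ {m_i−1, m_i, m_i+1} ∩ [−1, 1] = {-1} → 1 state.
For l_f = 3: m_f ∈ {m_i−1, m_i, m_i+1} ∩ [−3, 3] = {-3, -2, -1} → 3 states.
Total: 4.

4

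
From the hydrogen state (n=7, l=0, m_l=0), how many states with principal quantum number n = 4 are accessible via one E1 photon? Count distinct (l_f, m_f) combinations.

3

E1 requires Δl = ±1, so l_f ∈ {-1, 1}; with 0 ≤ l_f ≤ n_f−1 = 3, the allowed l_f values are {1}.
For l_f = 1: m_f ∈ {m_i−1, m_i, m_i+1} ∩ [−1, 1] = {-1, 0, 1} → 3 states.
Total: 3.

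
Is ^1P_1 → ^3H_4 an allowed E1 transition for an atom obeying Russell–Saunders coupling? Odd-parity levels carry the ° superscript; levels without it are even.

forbidden

ΔS = 0: S: 0 → 1 — fails.
ΔL = 0, ±1 (not L=0↔0): L: 1 → 5, ΔL = +4 — fails.
Parity must change: even → even — fails.
ΔJ = 0, ±1 (not J=0↔0): J: 1 → 4, ΔJ = +3 — fails.
Rule(s) violated: parity, ΔS, ΔL, ΔJ.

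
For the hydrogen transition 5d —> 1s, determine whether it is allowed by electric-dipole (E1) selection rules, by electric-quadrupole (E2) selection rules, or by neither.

E2

Δl = 0 − 2 = -2; l_i + l_f = 2.
E1 (Δl = ±1): not satisfied.
E2 (Δl = 0,±2, l_i+l_f ≥ 2): satisfied.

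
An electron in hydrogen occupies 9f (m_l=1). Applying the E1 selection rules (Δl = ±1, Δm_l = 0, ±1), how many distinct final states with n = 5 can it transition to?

6

E1 requires Δl = ±1, so l_f ∈ {2, 4}; with 0 ≤ l_f ≤ n_f−1 = 4, the allowed l_f values are {2, 4}.
For l_f = 2: m_f ∈ {m_i−1, m_i, m_i+1} ∩ [−2, 2] = {0, 1, 2} → 3 states.
For l_f = 4: m_f ∈ {m_i−1, m_i, m_i+1} ∩ [−4, 4] = {0, 1, 2} → 3 states.
Total: 6.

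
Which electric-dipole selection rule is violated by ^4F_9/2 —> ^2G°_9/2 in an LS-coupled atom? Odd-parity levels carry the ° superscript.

Parity must change: even → odd — ok.
ΔS = 0: S: 3/2 → 1/2 — fails.
ΔL = 0, ±1 (not L=0↔0): L: 3 → 4, ΔL = +1 — ok.
ΔJ = 0, ±1 (not J=0↔0): J: 9/2 → 9/2, ΔJ = +0 — ok.

the ΔS = 0 rule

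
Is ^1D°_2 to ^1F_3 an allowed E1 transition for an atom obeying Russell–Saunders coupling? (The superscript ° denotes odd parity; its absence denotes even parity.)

Parity must change: odd → even — ok.
ΔS = 0: S: 0 → 0 — ok.
ΔL = 0, ±1 (not L=0↔0): L: 2 → 3, ΔL = +1 — ok.
ΔJ = 0, ±1 (not J=0↔0): J: 2 → 3, ΔJ = +1 — ok.
All four E1 rules are satisfied.

allowed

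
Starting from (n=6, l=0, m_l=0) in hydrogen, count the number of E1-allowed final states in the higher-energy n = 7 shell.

3

E1 requires Δl = ±1, so l_f ∈ {-1, 1}; with 0 ≤ l_f ≤ n_f−1 = 6, the allowed l_f values are {1}.
For l_f = 1: m_f ∈ {m_i−1, m_i, m_i+1} ∩ [−1, 1] = {-1, 0, 1} → 3 states.
Total: 3.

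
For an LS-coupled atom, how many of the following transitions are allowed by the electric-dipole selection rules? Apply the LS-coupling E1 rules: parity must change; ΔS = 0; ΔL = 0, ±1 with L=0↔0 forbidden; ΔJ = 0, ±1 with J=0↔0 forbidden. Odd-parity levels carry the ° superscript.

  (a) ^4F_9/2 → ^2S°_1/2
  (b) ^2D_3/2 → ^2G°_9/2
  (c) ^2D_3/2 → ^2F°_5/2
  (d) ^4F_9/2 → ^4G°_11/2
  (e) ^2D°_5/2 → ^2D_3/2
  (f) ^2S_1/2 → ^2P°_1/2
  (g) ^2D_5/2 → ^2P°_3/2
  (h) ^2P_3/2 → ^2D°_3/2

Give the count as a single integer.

6

(a) forbidden (ΔS, ΔL, ΔJ fail)
(b) forbidden (ΔL, ΔJ fail)
(c) allowed
(d) allowed
(e) allowed
(f) allowed
(g) allowed
(h) allowed
Total allowed: 6 of 8.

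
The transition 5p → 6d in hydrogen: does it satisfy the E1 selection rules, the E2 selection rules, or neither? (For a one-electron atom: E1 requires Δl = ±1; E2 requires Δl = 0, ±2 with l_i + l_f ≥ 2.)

Δl = 2 − 1 = +1; l_i + l_f = 3.
E1 (Δl = ±1): satisfied.
E2 (Δl = 0,±2, l_i+l_f ≥ 2): not satisfied.

E1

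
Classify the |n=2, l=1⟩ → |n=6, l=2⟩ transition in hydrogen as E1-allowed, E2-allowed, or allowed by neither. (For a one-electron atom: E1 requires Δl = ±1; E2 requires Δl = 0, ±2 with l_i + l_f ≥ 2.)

Δl = 2 − 1 = +1; l_i + l_f = 3.
E1 (Δl = ±1): satisfied.
E2 (Δl = 0,±2, l_i+l_f ≥ 2): not satisfied.

E1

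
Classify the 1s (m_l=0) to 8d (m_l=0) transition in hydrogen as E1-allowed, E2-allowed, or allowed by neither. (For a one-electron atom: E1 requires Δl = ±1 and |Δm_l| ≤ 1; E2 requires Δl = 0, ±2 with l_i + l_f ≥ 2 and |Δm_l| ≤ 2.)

E2

Δl = 2 − 0 = +2; l_i + l_f = 2.
Δm_l = +0.
E1 (Δl = ±1, |Δm_l| ≤ 1): not satisfied.
E2 (Δl = 0,±2, l_i+l_f ≥ 2, |Δm_l| ≤ 2): satisfied.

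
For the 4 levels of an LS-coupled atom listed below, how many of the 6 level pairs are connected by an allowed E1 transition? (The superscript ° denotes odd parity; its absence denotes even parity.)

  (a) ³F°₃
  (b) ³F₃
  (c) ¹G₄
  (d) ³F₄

2

(a)–(b): allowed.
(a)–(c): forbidden (ΔS).
(a)–(d): allowed.
(b)–(c): forbidden (parity, ΔS).
(b)–(d): forbidden (parity).
(c)–(d): forbidden (parity, ΔS).
Allowed pairs: 2 of 6.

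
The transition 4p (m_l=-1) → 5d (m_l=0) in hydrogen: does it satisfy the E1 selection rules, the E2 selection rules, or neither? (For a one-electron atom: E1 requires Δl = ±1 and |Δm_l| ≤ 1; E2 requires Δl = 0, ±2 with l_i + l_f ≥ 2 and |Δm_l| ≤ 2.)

E1

Δl = 2 − 1 = +1; l_i + l_f = 3.
Δm_l = +1.
E1 (Δl = ±1, |Δm_l| ≤ 1): satisfied.
E2 (Δl = 0,±2, l_i+l_f ≥ 2, |Δm_l| ≤ 2): not satisfied.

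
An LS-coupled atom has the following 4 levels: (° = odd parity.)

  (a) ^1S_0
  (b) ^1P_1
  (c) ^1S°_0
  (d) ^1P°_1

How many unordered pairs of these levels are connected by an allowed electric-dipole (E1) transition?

3

(a)–(b): forbidden (parity).
(a)–(c): forbidden (ΔL, ΔJ).
(a)–(d): allowed.
(b)–(c): allowed.
(b)–(d): allowed.
(c)–(d): forbidden (parity).
Allowed pairs: 3 of 6.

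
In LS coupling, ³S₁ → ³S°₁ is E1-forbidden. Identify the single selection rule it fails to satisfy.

Reading off the term symbols: S 1→1, L 0→0, J 1→1, parity even→odd.
ΔL = 0, ±1 (not L=0↔0): L: 0 → 0, ΔL = +0 — fails.
ΔJ = 0, ±1 (not J=0↔0): J: 1 → 1, ΔJ = +0 — passes.
Parity must change: even → odd — passes.
ΔS = 0: S: 1 → 1 — passes.

the L=0 ↔ L=0 exclusion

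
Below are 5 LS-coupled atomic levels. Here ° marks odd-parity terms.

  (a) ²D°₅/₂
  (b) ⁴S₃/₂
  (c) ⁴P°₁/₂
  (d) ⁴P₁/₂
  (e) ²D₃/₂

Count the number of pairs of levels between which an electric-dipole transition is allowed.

3

(a)–(b): forbidden (ΔS, ΔL).
(a)–(c): forbidden (parity, ΔS, ΔJ).
(a)–(d): forbidden (ΔS, ΔJ).
(a)–(e): allowed.
(b)–(c): allowed.
(b)–(d): forbidden (parity).
(b)–(e): forbidden (parity, ΔS, ΔL).
(c)–(d): allowed.
(c)–(e): forbidden (ΔS).
(d)–(e): forbidden (parity, ΔS).
Allowed pairs: 3 of 10.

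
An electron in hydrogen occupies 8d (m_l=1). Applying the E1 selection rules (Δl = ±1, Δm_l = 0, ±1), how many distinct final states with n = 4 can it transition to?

5

E1 requires Δl = ±1, so l_f ∈ {1, 3}; with 0 ≤ l_f ≤ n_f−1 = 3, the allowed l_f values are {1, 3}.
For l_f = 1: m_f ∈ {m_i−1, m_i, m_i+1} ∩ [−1, 1] = {0, 1} → 2 states.
For l_f = 3: m_f ∈ {m_i−1, m_i, m_i+1} ∩ [−3, 3] = {0, 1, 2} → 3 states.
Total: 5.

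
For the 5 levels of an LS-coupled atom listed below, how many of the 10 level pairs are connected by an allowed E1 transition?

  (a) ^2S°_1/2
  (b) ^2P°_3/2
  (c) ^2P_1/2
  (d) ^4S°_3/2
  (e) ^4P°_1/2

2

(a)–(b): forbidden (parity).
(a)–(c): allowed.
(a)–(d): forbidden (parity, ΔS, ΔL).
(a)–(e): forbidden (parity, ΔS).
(b)–(c): allowed.
(b)–(d): forbidden (parity, ΔS).
(b)–(e): forbidden (parity, ΔS).
(c)–(d): forbidden (ΔS).
(c)–(e): forbidden (ΔS).
(d)–(e): forbidden (parity).
Allowed pairs: 2 of 10.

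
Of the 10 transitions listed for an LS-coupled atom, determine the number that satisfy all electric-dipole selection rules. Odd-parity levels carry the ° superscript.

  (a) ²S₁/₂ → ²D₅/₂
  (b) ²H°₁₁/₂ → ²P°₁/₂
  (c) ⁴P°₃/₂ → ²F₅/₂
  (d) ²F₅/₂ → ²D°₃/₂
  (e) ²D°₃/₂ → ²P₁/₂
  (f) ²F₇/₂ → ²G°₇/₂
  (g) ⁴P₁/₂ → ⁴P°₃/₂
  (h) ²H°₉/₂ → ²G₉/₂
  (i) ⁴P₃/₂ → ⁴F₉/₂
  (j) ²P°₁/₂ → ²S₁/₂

(a) forbidden (parity, ΔL, ΔJ fail)
(b) forbidden (parity, ΔL, ΔJ fail)
(c) forbidden (ΔS, ΔL fail)
(d) allowed
(e) allowed
(f) allowed
(g) allowed
(h) allowed
(i) forbidden (parity, ΔL, ΔJ fail)
(j) allowed
Total allowed: 6 of 10.

6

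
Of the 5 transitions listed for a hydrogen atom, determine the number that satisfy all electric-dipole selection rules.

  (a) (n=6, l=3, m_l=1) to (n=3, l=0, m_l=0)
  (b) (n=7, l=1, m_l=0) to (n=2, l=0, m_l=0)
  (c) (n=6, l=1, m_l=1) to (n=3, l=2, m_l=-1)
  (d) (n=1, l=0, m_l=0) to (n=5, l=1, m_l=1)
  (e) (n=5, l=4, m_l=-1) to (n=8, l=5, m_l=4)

(a) forbidden — Δl = -3 (E1 requires Δl = ±1)
(b) allowed
(c) forbidden — Δm_l = -2 (E1 requires Δm_l = 0, ±1)
(d) allowed
(e) forbidden — Δm_l = +5 (E1 requires Δm_l = 0, ±1)
Total allowed: 2 of 5.

2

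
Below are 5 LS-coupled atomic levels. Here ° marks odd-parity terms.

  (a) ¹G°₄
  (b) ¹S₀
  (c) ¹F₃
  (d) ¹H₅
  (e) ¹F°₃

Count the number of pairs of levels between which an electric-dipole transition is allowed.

3

(a)–(b): forbidden (ΔL, ΔJ).
(a)–(c): allowed.
(a)–(d): allowed.
(a)–(e): forbidden (parity).
(b)–(c): forbidden (parity, ΔL, ΔJ).
(b)–(d): forbidden (parity, ΔL, ΔJ).
(b)–(e): forbidden (ΔL, ΔJ).
(c)–(d): forbidden (parity, ΔL, ΔJ).
(c)–(e): allowed.
(d)–(e): forbidden (ΔL, ΔJ).
Allowed pairs: 3 of 10.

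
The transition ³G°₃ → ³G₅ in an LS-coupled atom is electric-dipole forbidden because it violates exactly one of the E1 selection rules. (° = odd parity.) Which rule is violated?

Parity must change: odd → even — ✓.
ΔL = 0, ±1 (not L=0↔0): L: 4 → 4, ΔL = +0 — ✓.
ΔJ = 0, ±1 (not J=0↔0): J: 3 → 5, ΔJ = +2 — ✗.
ΔS = 0: S: 1 → 1 — ✓.

the ΔJ = 0, ±1 rule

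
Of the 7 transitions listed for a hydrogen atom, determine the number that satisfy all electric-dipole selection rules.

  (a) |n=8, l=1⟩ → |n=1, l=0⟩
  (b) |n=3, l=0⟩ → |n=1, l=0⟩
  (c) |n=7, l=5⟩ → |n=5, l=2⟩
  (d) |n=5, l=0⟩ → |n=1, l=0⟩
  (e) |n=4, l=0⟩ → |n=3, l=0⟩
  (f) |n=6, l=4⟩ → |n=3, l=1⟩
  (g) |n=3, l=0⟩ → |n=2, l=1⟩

(a) allowed
(b) forbidden — Δl = +0 (E1 requires Δl = ±1)
(c) forbidden — Δl = -3 (E1 requires Δl = ±1)
(d) forbidden — Δl = +0 (E1 requires Δl = ±1)
(e) forbidden — Δl = +0 (E1 requires Δl = ±1)
(f) forbidden — Δl = -3 (E1 requires Δl = ±1)
(g) allowed
Total allowed: 2 of 7.

2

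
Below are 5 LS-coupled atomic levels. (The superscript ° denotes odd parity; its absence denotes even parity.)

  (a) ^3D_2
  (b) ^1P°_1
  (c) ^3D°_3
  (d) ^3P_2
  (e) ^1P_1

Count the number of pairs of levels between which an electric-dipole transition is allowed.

3

(a)–(b): forbidden (ΔS).
(a)–(c): allowed.
(a)–(d): forbidden (parity).
(a)–(e): forbidden (parity, ΔS).
(b)–(c): forbidden (parity, ΔS, ΔJ).
(b)–(d): forbidden (ΔS).
(b)–(e): allowed.
(c)–(d): allowed.
(c)–(e): forbidden (ΔS, ΔJ).
(d)–(e): forbidden (parity, ΔS).
Allowed pairs: 3 of 10.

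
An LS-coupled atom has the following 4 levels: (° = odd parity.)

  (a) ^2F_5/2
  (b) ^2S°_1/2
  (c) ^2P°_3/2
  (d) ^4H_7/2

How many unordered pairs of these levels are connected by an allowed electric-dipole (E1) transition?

(a)–(b): forbidden (ΔL, ΔJ).
(a)–(c): forbidden (ΔL).
(a)–(d): forbidden (parity, ΔS, ΔL).
(b)–(c): forbidden (parity).
(b)–(d): forbidden (ΔS, ΔL, ΔJ).
(c)–(d): forbidden (ΔS, ΔL, ΔJ).
Allowed pairs: 0 of 6.

0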